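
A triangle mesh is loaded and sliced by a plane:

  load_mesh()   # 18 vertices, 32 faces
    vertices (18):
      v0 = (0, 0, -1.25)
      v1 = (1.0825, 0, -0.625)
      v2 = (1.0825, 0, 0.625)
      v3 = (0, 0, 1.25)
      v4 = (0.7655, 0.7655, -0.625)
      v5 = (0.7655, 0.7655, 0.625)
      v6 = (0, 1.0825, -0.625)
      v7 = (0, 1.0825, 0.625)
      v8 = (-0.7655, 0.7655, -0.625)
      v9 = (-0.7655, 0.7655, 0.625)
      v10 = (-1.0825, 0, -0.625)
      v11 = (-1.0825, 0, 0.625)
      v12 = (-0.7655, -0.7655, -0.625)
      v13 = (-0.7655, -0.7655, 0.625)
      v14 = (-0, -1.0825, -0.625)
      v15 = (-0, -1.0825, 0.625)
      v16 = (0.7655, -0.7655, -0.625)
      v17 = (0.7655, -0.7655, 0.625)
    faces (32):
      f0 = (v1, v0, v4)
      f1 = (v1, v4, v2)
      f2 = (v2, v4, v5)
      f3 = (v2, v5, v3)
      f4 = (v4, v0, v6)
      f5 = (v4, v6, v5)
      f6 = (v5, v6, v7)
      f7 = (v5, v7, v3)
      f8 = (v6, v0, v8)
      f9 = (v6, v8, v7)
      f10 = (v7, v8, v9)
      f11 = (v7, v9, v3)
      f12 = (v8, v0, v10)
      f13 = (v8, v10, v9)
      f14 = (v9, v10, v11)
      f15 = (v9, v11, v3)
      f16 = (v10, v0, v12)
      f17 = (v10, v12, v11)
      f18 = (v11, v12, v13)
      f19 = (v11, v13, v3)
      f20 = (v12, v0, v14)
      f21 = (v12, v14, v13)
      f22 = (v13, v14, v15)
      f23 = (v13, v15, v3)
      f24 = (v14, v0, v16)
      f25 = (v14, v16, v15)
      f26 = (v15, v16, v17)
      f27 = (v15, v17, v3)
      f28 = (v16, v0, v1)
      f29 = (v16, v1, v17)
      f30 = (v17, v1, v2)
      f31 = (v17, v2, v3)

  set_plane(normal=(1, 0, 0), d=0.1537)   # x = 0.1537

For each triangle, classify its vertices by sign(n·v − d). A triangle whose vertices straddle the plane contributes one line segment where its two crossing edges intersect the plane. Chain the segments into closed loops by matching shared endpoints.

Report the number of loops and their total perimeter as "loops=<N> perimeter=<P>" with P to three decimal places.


loops=1 perimeter=7.128

Straddling triangles (12 of 32):
  (v1,v0,v4) [+-+] → (0.1537, 0, -1.16126)–(0.1537, 0.1537, -1.12451)  len=0.1580
  (v2,v5,v3) [++-] → (0.1537, 0.1537, 1.12451)–(0.1537, 0, 1.16126)  len=0.1580
  (v4,v0,v6) [+--] → (0.1537, 0.1537, -1.12451)–(0.1537, 1.01885, -0.625)  len=0.9990
  (v4,v6,v5) [+-+] → (0.1537, 1.01885, -0.625)–(0.1537, 1.01885, -0.37402)  len=0.2510
  (v5,v6,v7) [+--] → (0.1537, 1.01885, -0.37402)–(0.1537, 1.01885, 0.625)  len=0.9990
  (v5,v7,v3) [+--] → (0.1537, 1.01885, 0.625)–(0.1537, 0.1537, 1.12451)  len=0.9990
  (v14,v0,v16) [--+] → (0.1537, -0.1537, -1.12451)–(0.1537, -1.01885, -0.625)  len=0.9990
  (v14,v16,v15) [-+-] → (0.1537, -1.01885, -0.625)–(0.1537, -1.01885, 0.37402)  len=0.9990
  (v15,v16,v17) [-++] → (0.1537, -1.01885, 0.37402)–(0.1537, -1.01885, 0.625)  len=0.2510
  (v15,v17,v3) [-+-] → (0.1537, -1.01885, 0.625)–(0.1537, -0.1537, 1.12451)  len=0.9990
  (v16,v0,v1) [+-+] → (0.1537, -0.1537, -1.12451)–(0.1537, 0, -1.16126)  len=0.1580
  (v17,v2,v3) [++-] → (0.1537, 0, 1.16126)–(0.1537, -0.1537, 1.12451)  len=0.1580

Chained into 1 loop(s):
  loop 1: 12 segments, perimeter = 7.1281
Total perimeter = 7.128


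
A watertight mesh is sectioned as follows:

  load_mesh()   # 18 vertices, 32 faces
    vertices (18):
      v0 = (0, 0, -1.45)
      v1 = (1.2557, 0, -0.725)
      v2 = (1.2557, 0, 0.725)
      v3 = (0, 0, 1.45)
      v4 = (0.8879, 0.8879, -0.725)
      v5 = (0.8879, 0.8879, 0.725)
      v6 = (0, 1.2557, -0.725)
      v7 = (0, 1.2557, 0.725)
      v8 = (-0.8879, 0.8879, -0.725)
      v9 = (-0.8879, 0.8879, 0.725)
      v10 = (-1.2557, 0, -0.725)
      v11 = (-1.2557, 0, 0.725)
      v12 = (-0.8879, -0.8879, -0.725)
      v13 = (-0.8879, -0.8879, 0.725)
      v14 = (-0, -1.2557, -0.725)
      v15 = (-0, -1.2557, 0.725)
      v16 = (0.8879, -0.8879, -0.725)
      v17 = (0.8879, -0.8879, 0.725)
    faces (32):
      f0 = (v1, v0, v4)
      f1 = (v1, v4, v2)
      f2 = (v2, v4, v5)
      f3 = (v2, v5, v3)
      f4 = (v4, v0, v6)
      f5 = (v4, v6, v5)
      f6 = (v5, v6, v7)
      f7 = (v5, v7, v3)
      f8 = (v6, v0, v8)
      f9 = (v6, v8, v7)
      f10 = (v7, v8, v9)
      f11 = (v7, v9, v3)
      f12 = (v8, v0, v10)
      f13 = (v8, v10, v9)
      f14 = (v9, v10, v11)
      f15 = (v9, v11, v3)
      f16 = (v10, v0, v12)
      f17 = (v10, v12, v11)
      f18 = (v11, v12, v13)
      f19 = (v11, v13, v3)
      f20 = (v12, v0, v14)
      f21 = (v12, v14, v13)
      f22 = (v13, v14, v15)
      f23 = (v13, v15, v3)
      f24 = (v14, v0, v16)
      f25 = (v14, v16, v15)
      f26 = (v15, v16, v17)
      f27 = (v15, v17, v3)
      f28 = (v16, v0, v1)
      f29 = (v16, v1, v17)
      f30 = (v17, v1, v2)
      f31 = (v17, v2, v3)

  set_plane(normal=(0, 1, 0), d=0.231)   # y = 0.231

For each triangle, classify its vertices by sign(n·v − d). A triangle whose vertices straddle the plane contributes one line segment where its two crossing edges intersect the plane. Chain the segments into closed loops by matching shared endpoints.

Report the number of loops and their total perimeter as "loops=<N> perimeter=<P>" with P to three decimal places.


Straddling triangles (12 of 32):
  (v1,v0,v4) [--+] → (0.231, 0.231, -1.26138)–(1.16001, 0.231, -0.725)  len=1.0727
  (v1,v4,v2) [-+-] → (1.16001, 0.231, -0.725)–(1.16001, 0.231, 0.347762)  len=1.0728
  (v2,v4,v5) [-++] → (1.16001, 0.231, 0.347762)–(1.16001, 0.231, 0.725)  len=0.3772
  (v2,v5,v3) [-+-] → (1.16001, 0.231, 0.725)–(0.231, 0.231, 1.26138)  len=1.0727
  (v4,v0,v6) [+-+] → (0.231, 0.231, -1.26138)–(0, 0.231, -1.31663)  len=0.2375
  (v5,v7,v3) [++-] → (0, 0.231, 1.31663)–(0.231, 0.231, 1.26138)  len=0.2375
  (v6,v0,v8) [+-+] → (0, 0.231, -1.31663)–(-0.231, 0.231, -1.26138)  len=0.2375
  (v7,v9,v3) [++-] → (-0.231, 0.231, 1.26138)–(0, 0.231, 1.31663)  len=0.2375
  (v8,v0,v10) [+--] → (-0.231, 0.231, -1.26138)–(-1.16001, 0.231, -0.725)  len=1.0727
  (v8,v10,v9) [+-+] → (-1.16001, 0.231, -0.725)–(-1.16001, 0.231, -0.347762)  len=0.3772
  (v9,v10,v11) [+--] → (-1.16001, 0.231, -0.347762)–(-1.16001, 0.231, 0.725)  len=1.0728
  (v9,v11,v3) [+--] → (-1.16001, 0.231, 0.725)–(-0.231, 0.231, 1.26138)  len=1.0727

Chained into 1 loop(s):
  loop 1: 12 segments, perimeter = 8.1410
Total perimeter = 8.141

loops=1 perimeter=8.141


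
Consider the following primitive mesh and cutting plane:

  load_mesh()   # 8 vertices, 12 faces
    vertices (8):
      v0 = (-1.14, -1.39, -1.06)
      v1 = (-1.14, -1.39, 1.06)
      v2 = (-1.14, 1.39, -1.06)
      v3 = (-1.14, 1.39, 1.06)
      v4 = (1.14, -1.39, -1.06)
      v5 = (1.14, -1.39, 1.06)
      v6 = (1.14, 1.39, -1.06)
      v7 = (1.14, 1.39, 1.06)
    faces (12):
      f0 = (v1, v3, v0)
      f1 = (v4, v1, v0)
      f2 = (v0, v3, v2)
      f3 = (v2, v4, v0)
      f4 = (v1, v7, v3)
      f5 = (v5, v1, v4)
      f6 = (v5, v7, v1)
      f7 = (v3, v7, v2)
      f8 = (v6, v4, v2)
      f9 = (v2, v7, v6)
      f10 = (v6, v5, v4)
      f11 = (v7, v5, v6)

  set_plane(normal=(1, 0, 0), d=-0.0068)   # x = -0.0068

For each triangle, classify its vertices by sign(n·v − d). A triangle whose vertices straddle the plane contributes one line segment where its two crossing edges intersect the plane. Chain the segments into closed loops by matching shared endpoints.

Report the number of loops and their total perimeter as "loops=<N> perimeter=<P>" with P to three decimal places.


Straddling triangles (8 of 12):
  (v4,v1,v0) [+--] → (-0.0068, -1.39, 0.00632281)–(-0.0068, -1.39, -1.06)  len=1.0663
  (v2,v4,v0) [-+-] → (-0.0068, 0.00829123, -1.06)–(-0.0068, -1.39, -1.06)  len=1.3983
  (v1,v7,v3) [-+-] → (-0.0068, -0.00829123, 1.06)–(-0.0068, 1.39, 1.06)  len=1.3983
  (v5,v1,v4) [+-+] → (-0.0068, -1.39, 1.06)–(-0.0068, -1.39, 0.00632281)  len=1.0537
  (v5,v7,v1) [++-] → (-0.0068, -0.00829123, 1.06)–(-0.0068, -1.39, 1.06)  len=1.3817
  (v3,v7,v2) [-+-] → (-0.0068, 1.39, 1.06)–(-0.0068, 1.39, -0.00632281)  len=1.0663
  (v6,v4,v2) [++-] → (-0.0068, 0.00829123, -1.06)–(-0.0068, 1.39, -1.06)  len=1.3817
  (v2,v7,v6) [-++] → (-0.0068, 1.39, -0.00632281)–(-0.0068, 1.39, -1.06)  len=1.0537

Chained into 1 loop(s):
  loop 1: 8 segments, perimeter = 9.8000
Total perimeter = 9.800

loops=1 perimeter=9.800


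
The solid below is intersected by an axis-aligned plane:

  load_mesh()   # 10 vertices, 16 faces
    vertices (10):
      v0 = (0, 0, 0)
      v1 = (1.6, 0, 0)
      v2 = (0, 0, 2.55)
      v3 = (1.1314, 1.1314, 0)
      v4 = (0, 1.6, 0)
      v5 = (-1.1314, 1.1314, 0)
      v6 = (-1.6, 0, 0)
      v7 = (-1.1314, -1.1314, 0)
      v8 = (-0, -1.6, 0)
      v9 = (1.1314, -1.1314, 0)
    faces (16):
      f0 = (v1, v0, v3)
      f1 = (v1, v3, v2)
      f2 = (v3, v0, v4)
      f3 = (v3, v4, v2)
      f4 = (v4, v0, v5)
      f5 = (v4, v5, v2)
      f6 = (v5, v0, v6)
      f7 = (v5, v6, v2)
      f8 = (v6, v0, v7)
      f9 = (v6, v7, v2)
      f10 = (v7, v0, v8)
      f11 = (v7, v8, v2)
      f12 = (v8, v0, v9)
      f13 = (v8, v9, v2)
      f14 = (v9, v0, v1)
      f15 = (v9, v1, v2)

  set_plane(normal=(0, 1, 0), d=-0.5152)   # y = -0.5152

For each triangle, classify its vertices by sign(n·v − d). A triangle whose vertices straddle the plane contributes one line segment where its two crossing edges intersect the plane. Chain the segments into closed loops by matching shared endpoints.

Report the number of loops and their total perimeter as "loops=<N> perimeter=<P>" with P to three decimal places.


loops=1 perimeter=7.287

Straddling triangles (8 of 16):
  (v6,v0,v7) [++-] → (-0.5152, -0.5152, 0)–(-1.38662, -0.5152, 0)  len=0.8714
  (v6,v7,v2) [+-+] → (-1.38662, -0.5152, 0)–(-0.5152, -0.5152, 1.38882)  len=1.6396
  (v7,v0,v8) [-+-] → (-0.5152, -0.5152, 0)–(0, -0.5152, 0)  len=0.5152
  (v7,v8,v2) [--+] → (0, -0.5152, 1.7289)–(-0.5152, -0.5152, 1.38882)  len=0.6173
  (v8,v0,v9) [-+-] → (0, -0.5152, 0)–(0.5152, -0.5152, 0)  len=0.5152
  (v8,v9,v2) [--+] → (0.5152, -0.5152, 1.38882)–(0, -0.5152, 1.7289)  len=0.6173
  (v9,v0,v1) [-++] → (0.5152, -0.5152, 0)–(1.38662, -0.5152, 0)  len=0.8714
  (v9,v1,v2) [-++] → (1.38662, -0.5152, 0)–(0.5152, -0.5152, 1.38882)  len=1.6396

Chained into 1 loop(s):
  loop 1: 8 segments, perimeter = 7.2870
Total perimeter = 7.287


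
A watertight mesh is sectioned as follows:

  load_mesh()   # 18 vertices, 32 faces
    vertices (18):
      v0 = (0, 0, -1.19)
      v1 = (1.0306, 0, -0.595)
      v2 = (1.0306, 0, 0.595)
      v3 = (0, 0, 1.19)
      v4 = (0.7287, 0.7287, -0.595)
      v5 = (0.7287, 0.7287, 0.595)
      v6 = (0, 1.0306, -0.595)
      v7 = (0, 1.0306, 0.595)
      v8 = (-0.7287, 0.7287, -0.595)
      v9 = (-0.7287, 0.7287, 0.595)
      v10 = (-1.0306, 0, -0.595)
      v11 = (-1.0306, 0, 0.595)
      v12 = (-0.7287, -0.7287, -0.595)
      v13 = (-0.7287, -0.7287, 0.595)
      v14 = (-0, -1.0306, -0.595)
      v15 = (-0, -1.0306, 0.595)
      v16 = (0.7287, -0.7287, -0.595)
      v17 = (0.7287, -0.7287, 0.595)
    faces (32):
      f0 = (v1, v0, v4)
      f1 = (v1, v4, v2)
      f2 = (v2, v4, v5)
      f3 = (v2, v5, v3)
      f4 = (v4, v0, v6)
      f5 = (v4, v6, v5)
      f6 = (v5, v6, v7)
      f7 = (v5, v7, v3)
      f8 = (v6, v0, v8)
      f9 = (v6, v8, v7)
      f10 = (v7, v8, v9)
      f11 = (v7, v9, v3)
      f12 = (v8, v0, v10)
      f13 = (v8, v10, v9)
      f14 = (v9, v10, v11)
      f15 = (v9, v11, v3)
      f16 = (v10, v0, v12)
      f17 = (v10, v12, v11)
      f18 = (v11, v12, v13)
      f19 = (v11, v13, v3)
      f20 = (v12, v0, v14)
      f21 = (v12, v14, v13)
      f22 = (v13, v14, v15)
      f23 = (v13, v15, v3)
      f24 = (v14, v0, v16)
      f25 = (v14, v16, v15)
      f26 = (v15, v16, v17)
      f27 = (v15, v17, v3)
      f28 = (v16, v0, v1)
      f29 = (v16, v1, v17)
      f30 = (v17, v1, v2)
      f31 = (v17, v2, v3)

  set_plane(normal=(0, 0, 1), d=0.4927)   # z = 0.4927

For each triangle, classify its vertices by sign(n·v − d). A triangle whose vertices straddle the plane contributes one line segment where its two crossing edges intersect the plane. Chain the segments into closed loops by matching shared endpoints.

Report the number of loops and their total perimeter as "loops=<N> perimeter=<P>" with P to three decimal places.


Straddling triangles (16 of 32):
  (v1,v4,v2) [--+] → (1.00465, 0.0626437, 0.4927)–(1.0306, 0, 0.4927)  len=0.0678
  (v2,v4,v5) [+-+] → (1.00465, 0.0626437, 0.4927)–(0.7287, 0.7287, 0.4927)  len=0.7210
  (v4,v6,v5) [--+] → (0.666056, 0.754653, 0.4927)–(0.7287, 0.7287, 0.4927)  len=0.0678
  (v5,v6,v7) [+-+] → (0.666056, 0.754653, 0.4927)–(0, 1.0306, 0.4927)  len=0.7210
  (v6,v8,v7) [--+] → (-0.0626437, 1.00465, 0.4927)–(0, 1.0306, 0.4927)  len=0.0678
  (v7,v8,v9) [+-+] → (-0.0626437, 1.00465, 0.4927)–(-0.7287, 0.7287, 0.4927)  len=0.7210
  (v8,v10,v9) [--+] → (-0.754653, 0.666056, 0.4927)–(-0.7287, 0.7287, 0.4927)  len=0.0678
  (v9,v10,v11) [+-+] → (-0.754653, 0.666056, 0.4927)–(-1.0306, 0, 0.4927)  len=0.7210
  (v10,v12,v11) [--+] → (-1.00465, -0.0626437, 0.4927)–(-1.0306, 0, 0.4927)  len=0.0678
  (v11,v12,v13) [+-+] → (-1.00465, -0.0626437, 0.4927)–(-0.7287, -0.7287, 0.4927)  len=0.7210
  (v12,v14,v13) [--+] → (-0.666056, -0.754653, 0.4927)–(-0.7287, -0.7287, 0.4927)  len=0.0678
  (v13,v14,v15) [+-+] → (-0.666056, -0.754653, 0.4927)–(0, -1.0306, 0.4927)  len=0.7210
  (v14,v16,v15) [--+] → (0.0626437, -1.00465, 0.4927)–(0, -1.0306, 0.4927)  len=0.0678
  (v15,v16,v17) [+-+] → (0.0626437, -1.00465, 0.4927)–(0.7287, -0.7287, 0.4927)  len=0.7210
  (v16,v1,v17) [--+] → (0.754653, -0.666056, 0.4927)–(0.7287, -0.7287, 0.4927)  len=0.0678
  (v17,v1,v2) [+-+] → (0.754653, -0.666056, 0.4927)–(1.0306, 0, 0.4927)  len=0.7210

Chained into 1 loop(s):
  loop 1: 16 segments, perimeter = 6.3101
Total perimeter = 6.310

loops=1 perimeter=6.310


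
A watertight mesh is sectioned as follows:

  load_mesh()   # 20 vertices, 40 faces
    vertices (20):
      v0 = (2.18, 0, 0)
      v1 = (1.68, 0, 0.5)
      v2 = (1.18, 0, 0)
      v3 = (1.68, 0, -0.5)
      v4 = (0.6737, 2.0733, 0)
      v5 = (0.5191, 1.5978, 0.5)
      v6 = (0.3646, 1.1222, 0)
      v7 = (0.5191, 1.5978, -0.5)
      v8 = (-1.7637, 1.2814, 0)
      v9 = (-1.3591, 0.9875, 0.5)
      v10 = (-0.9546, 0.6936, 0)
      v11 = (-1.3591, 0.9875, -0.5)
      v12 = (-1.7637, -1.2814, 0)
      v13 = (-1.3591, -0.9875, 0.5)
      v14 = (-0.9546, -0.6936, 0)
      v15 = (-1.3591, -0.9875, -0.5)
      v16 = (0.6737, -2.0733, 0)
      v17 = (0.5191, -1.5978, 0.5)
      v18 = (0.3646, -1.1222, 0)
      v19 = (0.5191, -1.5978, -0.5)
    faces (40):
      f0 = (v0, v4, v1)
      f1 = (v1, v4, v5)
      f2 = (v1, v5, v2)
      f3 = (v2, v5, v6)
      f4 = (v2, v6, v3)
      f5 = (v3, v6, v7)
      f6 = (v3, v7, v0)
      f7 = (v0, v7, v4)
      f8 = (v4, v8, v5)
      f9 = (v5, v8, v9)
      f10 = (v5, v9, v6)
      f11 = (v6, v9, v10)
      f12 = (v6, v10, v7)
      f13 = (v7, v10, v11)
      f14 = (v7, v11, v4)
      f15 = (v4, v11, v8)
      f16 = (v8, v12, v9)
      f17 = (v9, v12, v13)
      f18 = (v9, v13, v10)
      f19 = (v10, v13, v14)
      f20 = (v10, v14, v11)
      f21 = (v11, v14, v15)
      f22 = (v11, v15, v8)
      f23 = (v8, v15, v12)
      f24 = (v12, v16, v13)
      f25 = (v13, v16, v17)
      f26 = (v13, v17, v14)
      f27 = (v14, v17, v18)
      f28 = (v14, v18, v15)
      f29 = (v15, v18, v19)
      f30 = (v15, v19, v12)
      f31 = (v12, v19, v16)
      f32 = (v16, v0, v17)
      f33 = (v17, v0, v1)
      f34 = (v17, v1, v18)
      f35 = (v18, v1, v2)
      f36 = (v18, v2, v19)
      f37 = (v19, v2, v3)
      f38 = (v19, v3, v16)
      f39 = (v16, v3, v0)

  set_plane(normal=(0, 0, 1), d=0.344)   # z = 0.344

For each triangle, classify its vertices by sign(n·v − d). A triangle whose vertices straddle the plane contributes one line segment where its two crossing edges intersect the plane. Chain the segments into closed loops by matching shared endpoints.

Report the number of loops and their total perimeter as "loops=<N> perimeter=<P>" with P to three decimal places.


Straddling triangles (20 of 40):
  (v0,v4,v1) [--+] → (1.36603, 0.64687, 0.344)–(1.836, 0, 0.344)  len=0.7996
  (v1,v4,v5) [+-+] → (1.36603, 0.64687, 0.344)–(0.567335, 1.74616, 0.344)  len=1.3588
  (v1,v5,v2) [++-] → (0.725301, 1.09929, 0.344)–(1.524, 0, 0.344)  len=1.3588
  (v2,v5,v6) [-+-] → (0.725301, 1.09929, 0.344)–(0.470896, 1.44941, 0.344)  len=0.4328
  (v4,v8,v5) [--+] → (-0.193134, 1.49908, 0.344)–(0.567335, 1.74616, 0.344)  len=0.7996
  (v5,v8,v9) [+-+] → (-0.193134, 1.49908, 0.344)–(-1.48534, 1.0792, 0.344)  len=1.3587
  (v5,v9,v6) [++-] → (-0.821306, 1.02953, 0.344)–(0.470896, 1.44941, 0.344)  len=1.3587
  (v6,v9,v10) [-+-] → (-0.821306, 1.02953, 0.344)–(-1.2329, 0.895803, 0.344)  len=0.4328
  (v8,v12,v9) [--+] → (-1.48534, 0.279603, 0.344)–(-1.48534, 1.0792, 0.344)  len=0.7996
  (v9,v12,v13) [+-+] → (-1.48534, 0.279603, 0.344)–(-1.48534, -1.0792, 0.344)  len=1.3588
  (v9,v13,v10) [++-] → (-1.2329, -0.462997, 0.344)–(-1.2329, 0.895803, 0.344)  len=1.3588
  (v10,v13,v14) [-+-] → (-1.2329, -0.462997, 0.344)–(-1.2329, -0.895803, 0.344)  len=0.4328
  (v12,v16,v13) [--+] → (-0.724866, -1.32627, 0.344)–(-1.48534, -1.0792, 0.344)  len=0.7996
  (v13,v16,v17) [+-+] → (-0.724866, -1.32627, 0.344)–(0.567335, -1.74616, 0.344)  len=1.3587
  (v13,v17,v14) [++-] → (0.0593056, -1.31569, 0.344)–(-1.2329, -0.895803, 0.344)  len=1.3587
  (v14,v17,v18) [-+-] → (0.0593056, -1.31569, 0.344)–(0.470896, -1.44941, 0.344)  len=0.4328
  (v16,v0,v17) [--+] → (1.0373, -1.09929, 0.344)–(0.567335, -1.74616, 0.344)  len=0.7996
  (v17,v0,v1) [+-+] → (1.0373, -1.09929, 0.344)–(1.836, 0, 0.344)  len=1.3588
  (v17,v1,v18) [++-] → (1.2696, -0.350126, 0.344)–(0.470896, -1.44941, 0.344)  len=1.3588
  (v18,v1,v2) [-+-] → (1.2696, -0.350126, 0.344)–(1.524, 0, 0.344)  len=0.4328

Chained into 2 loop(s):
  loop 1: 10 segments, perimeter = 10.7918
  loop 2: 10 segments, perimeter = 8.9578
Total perimeter = 19.750

loops=2 perimeter=19.750


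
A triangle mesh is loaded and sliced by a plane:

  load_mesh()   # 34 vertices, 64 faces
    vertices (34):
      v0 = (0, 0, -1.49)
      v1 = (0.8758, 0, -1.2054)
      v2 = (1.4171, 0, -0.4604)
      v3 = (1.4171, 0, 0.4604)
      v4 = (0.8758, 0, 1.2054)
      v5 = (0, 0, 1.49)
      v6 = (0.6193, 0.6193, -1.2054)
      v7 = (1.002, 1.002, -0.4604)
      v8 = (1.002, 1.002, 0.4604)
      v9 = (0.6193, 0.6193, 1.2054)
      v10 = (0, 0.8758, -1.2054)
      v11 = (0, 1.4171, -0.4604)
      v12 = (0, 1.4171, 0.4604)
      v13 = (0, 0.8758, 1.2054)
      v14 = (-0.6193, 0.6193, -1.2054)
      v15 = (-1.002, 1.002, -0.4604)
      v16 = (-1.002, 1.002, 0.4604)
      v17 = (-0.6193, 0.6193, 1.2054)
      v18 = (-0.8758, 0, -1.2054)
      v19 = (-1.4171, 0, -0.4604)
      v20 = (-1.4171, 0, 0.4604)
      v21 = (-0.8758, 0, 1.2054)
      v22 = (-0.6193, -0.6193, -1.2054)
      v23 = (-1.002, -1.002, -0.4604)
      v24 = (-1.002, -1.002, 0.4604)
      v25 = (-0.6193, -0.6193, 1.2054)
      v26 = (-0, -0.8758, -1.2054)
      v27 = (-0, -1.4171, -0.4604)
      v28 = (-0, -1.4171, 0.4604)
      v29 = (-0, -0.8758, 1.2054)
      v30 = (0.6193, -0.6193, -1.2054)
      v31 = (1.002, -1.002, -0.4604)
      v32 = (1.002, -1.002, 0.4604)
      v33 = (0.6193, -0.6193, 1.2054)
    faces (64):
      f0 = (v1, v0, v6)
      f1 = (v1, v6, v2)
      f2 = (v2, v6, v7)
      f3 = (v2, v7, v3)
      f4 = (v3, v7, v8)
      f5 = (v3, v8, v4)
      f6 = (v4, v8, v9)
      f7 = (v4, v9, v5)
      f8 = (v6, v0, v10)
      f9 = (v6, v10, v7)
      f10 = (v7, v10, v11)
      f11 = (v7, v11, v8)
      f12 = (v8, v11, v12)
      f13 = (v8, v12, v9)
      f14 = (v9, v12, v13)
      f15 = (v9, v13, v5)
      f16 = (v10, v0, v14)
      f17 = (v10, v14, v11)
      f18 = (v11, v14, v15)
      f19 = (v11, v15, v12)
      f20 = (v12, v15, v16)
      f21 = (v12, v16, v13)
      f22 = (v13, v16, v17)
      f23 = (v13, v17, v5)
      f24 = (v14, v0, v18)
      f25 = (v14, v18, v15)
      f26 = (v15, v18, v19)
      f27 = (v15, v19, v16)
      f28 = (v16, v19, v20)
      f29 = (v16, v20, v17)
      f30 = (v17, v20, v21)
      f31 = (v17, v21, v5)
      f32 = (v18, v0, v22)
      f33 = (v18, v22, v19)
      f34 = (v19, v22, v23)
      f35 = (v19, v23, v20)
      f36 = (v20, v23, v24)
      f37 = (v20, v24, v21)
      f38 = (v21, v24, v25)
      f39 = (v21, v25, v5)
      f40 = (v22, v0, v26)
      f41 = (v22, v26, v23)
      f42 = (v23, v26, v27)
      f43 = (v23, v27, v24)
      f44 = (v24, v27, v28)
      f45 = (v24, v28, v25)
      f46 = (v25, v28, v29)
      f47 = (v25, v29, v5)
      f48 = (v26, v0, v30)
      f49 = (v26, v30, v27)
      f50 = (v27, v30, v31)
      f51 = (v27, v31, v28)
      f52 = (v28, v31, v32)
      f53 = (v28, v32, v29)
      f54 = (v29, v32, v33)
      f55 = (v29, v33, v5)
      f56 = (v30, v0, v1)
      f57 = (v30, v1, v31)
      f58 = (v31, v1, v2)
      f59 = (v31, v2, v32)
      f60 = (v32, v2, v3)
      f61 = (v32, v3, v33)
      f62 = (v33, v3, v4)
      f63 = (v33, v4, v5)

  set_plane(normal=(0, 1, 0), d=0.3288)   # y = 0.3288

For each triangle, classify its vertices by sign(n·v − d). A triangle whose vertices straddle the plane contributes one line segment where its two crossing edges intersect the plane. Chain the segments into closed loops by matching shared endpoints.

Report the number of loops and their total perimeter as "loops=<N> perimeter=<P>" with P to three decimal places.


Straddling triangles (20 of 64):
  (v1,v0,v6) [--+] → (0.3288, 0.3288, -1.3389)–(0.739619, 0.3288, -1.2054)  len=0.4320
  (v1,v6,v2) [-+-] → (0.739619, 0.3288, -1.2054)–(0.99353, 0.3288, -0.855937)  len=0.4320
  (v2,v6,v7) [-++] → (0.99353, 0.3288, -0.855937)–(1.28089, 0.3288, -0.4604)  len=0.4889
  (v2,v7,v3) [-+-] → (1.28089, 0.3288, -0.4604)–(1.28089, 0.3288, 0.158245)  len=0.6186
  (v3,v7,v8) [-++] → (1.28089, 0.3288, 0.158245)–(1.28089, 0.3288, 0.4604)  len=0.3022
  (v3,v8,v4) [-+-] → (1.28089, 0.3288, 0.4604)–(0.917212, 0.3288, 0.960933)  len=0.6187
  (v4,v8,v9) [-++] → (0.917212, 0.3288, 0.960933)–(0.739619, 0.3288, 1.2054)  len=0.3022
  (v4,v9,v5) [-+-] → (0.739619, 0.3288, 1.2054)–(0.3288, 0.3288, 1.3389)  len=0.4320
  (v6,v0,v10) [+-+] → (0.3288, 0.3288, -1.3389)–(0, 0.3288, -1.38315)  len=0.3318
  (v9,v13,v5) [++-] → (0, 0.3288, 1.38315)–(0.3288, 0.3288, 1.3389)  len=0.3318
  (v10,v0,v14) [+-+] → (0, 0.3288, -1.38315)–(-0.3288, 0.3288, -1.3389)  len=0.3318
  (v13,v17,v5) [++-] → (-0.3288, 0.3288, 1.3389)–(0, 0.3288, 1.38315)  len=0.3318
  (v14,v0,v18) [+--] → (-0.3288, 0.3288, -1.3389)–(-0.739619, 0.3288, -1.2054)  len=0.4320
  (v14,v18,v15) [+-+] → (-0.739619, 0.3288, -1.2054)–(-0.917212, 0.3288, -0.960933)  len=0.3022
  (v15,v18,v19) [+--] → (-0.917212, 0.3288, -0.960933)–(-1.28089, 0.3288, -0.4604)  len=0.6187
  (v15,v19,v16) [+-+] → (-1.28089, 0.3288, -0.4604)–(-1.28089, 0.3288, -0.158245)  len=0.3022
  (v16,v19,v20) [+--] → (-1.28089, 0.3288, -0.158245)–(-1.28089, 0.3288, 0.4604)  len=0.6186
  (v16,v20,v17) [+-+] → (-1.28089, 0.3288, 0.4604)–(-0.99353, 0.3288, 0.855937)  len=0.4889
  (v17,v20,v21) [+--] → (-0.99353, 0.3288, 0.855937)–(-0.739619, 0.3288, 1.2054)  len=0.4320
  (v17,v21,v5) [+--] → (-0.739619, 0.3288, 1.2054)–(-0.3288, 0.3288, 1.3389)  len=0.4320

Chained into 1 loop(s):
  loop 1: 20 segments, perimeter = 8.5800
Total perimeter = 8.580

loops=1 perimeter=8.580


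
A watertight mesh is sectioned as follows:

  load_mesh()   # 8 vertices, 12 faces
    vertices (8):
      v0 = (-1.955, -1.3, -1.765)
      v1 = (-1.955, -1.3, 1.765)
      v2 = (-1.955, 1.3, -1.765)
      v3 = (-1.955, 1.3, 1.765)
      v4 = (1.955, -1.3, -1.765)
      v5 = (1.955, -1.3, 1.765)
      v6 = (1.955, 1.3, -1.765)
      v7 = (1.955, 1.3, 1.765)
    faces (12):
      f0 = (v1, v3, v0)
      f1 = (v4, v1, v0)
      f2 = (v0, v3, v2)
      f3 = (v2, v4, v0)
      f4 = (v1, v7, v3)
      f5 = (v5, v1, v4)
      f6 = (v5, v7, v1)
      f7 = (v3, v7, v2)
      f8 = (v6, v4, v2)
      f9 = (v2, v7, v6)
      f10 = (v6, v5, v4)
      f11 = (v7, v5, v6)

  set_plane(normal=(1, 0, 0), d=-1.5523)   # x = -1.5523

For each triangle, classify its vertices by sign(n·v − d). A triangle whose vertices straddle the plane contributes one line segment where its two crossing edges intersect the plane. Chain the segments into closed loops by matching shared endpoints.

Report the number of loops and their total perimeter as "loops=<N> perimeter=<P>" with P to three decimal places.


Straddling triangles (8 of 12):
  (v4,v1,v0) [+--] → (-1.5523, -1.3, 1.40144)–(-1.5523, -1.3, -1.765)  len=3.1664
  (v2,v4,v0) [-+-] → (-1.5523, 1.03222, -1.765)–(-1.5523, -1.3, -1.765)  len=2.3322
  (v1,v7,v3) [-+-] → (-1.5523, -1.03222, 1.765)–(-1.5523, 1.3, 1.765)  len=2.3322
  (v5,v1,v4) [+-+] → (-1.5523, -1.3, 1.765)–(-1.5523, -1.3, 1.40144)  len=0.3636
  (v5,v7,v1) [++-] → (-1.5523, -1.03222, 1.765)–(-1.5523, -1.3, 1.765)  len=0.2678
  (v3,v7,v2) [-+-] → (-1.5523, 1.3, 1.765)–(-1.5523, 1.3, -1.40144)  len=3.1664
  (v6,v4,v2) [++-] → (-1.5523, 1.03222, -1.765)–(-1.5523, 1.3, -1.765)  len=0.2678
  (v2,v7,v6) [-++] → (-1.5523, 1.3, -1.40144)–(-1.5523, 1.3, -1.765)  len=0.3636

Chained into 1 loop(s):
  loop 1: 8 segments, perimeter = 12.2600
Total perimeter = 12.260

loops=1 perimeter=12.260


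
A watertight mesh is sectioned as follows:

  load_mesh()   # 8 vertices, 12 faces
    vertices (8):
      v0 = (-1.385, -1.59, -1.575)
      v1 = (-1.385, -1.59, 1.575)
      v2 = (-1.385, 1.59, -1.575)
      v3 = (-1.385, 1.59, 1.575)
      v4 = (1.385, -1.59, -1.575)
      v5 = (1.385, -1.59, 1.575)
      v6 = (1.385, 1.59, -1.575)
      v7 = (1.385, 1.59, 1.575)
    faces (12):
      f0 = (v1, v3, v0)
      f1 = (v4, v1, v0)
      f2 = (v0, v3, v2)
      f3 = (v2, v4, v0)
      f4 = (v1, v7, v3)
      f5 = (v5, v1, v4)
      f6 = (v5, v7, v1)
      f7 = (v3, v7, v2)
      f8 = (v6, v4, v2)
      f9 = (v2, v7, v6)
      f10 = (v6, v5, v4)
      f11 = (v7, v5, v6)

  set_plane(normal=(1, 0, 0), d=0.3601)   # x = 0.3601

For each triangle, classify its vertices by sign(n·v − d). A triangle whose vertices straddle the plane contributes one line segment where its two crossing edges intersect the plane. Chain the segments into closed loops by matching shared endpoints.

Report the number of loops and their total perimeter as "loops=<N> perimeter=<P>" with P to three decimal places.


loops=1 perimeter=12.660

Straddling triangles (8 of 12):
  (v4,v1,v0) [+--] → (0.3601, -1.59, -0.4095)–(0.3601, -1.59, -1.575)  len=1.1655
  (v2,v4,v0) [-+-] → (0.3601, -0.4134, -1.575)–(0.3601, -1.59, -1.575)  len=1.1766
  (v1,v7,v3) [-+-] → (0.3601, 0.4134, 1.575)–(0.3601, 1.59, 1.575)  len=1.1766
  (v5,v1,v4) [+-+] → (0.3601, -1.59, 1.575)–(0.3601, -1.59, -0.4095)  len=1.9845
  (v5,v7,v1) [++-] → (0.3601, 0.4134, 1.575)–(0.3601, -1.59, 1.575)  len=2.0034
  (v3,v7,v2) [-+-] → (0.3601, 1.59, 1.575)–(0.3601, 1.59, 0.4095)  len=1.1655
  (v6,v4,v2) [++-] → (0.3601, -0.4134, -1.575)–(0.3601, 1.59, -1.575)  len=2.0034
  (v2,v7,v6) [-++] → (0.3601, 1.59, 0.4095)–(0.3601, 1.59, -1.575)  len=1.9845

Chained into 1 loop(s):
  loop 1: 8 segments, perimeter = 12.6600
Total perimeter = 12.660


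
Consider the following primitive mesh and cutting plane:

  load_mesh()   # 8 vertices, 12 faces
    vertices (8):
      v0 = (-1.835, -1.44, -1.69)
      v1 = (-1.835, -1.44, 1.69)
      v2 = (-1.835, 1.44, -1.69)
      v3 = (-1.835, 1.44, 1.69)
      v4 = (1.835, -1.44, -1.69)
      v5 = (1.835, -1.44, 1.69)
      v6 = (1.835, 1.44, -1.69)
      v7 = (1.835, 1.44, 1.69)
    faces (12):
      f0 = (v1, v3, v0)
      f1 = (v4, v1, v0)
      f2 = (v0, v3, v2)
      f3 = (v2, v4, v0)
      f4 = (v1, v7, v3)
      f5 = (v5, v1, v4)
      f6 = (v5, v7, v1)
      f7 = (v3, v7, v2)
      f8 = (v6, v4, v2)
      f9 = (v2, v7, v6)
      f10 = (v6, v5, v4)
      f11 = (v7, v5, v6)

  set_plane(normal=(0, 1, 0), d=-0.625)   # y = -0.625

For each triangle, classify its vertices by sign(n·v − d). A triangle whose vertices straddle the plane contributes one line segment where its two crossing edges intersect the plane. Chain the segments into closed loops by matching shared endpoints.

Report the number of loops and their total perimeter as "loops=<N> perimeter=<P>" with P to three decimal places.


Straddling triangles (8 of 12):
  (v1,v3,v0) [-+-] → (-1.835, -0.625, 1.69)–(-1.835, -0.625, -0.733507)  len=2.4235
  (v0,v3,v2) [-++] → (-1.835, -0.625, -0.733507)–(-1.835, -0.625, -1.69)  len=0.9565
  (v2,v4,v0) [+--] → (0.796441, -0.625, -1.69)–(-1.835, -0.625, -1.69)  len=2.6314
  (v1,v7,v3) [-++] → (-0.796441, -0.625, 1.69)–(-1.835, -0.625, 1.69)  len=1.0386
  (v5,v7,v1) [-+-] → (1.835, -0.625, 1.69)–(-0.796441, -0.625, 1.69)  len=2.6314
  (v6,v4,v2) [+-+] → (1.835, -0.625, -1.69)–(0.796441, -0.625, -1.69)  len=1.0386
  (v6,v5,v4) [+--] → (1.835, -0.625, 0.733507)–(1.835, -0.625, -1.69)  len=2.4235
  (v7,v5,v6) [+-+] → (1.835, -0.625, 1.69)–(1.835, -0.625, 0.733507)  len=0.9565

Chained into 1 loop(s):
  loop 1: 8 segments, perimeter = 14.1000
Total perimeter = 14.100

loops=1 perimeter=14.100


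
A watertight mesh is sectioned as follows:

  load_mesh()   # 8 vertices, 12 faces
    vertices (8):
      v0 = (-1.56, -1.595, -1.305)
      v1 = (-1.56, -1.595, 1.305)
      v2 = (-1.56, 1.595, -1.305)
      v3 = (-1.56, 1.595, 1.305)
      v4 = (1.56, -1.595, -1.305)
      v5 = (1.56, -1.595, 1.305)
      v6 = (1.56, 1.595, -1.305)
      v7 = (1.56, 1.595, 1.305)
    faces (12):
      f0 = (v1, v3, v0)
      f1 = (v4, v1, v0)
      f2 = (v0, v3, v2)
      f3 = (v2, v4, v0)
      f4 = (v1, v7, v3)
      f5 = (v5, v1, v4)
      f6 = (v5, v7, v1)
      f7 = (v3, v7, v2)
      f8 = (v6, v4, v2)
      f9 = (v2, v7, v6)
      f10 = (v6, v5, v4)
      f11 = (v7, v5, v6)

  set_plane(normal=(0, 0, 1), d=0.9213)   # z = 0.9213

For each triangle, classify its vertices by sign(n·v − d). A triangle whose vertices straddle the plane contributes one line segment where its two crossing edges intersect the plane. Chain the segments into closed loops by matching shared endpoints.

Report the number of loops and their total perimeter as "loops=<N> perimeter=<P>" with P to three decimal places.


Straddling triangles (8 of 12):
  (v1,v3,v0) [++-] → (-1.56, 1.12603, 0.9213)–(-1.56, -1.595, 0.9213)  len=2.7210
  (v4,v1,v0) [-+-] → (-1.10132, -1.595, 0.9213)–(-1.56, -1.595, 0.9213)  len=0.4587
  (v0,v3,v2) [-+-] → (-1.56, 1.12603, 0.9213)–(-1.56, 1.595, 0.9213)  len=0.4690
  (v5,v1,v4) [++-] → (-1.10132, -1.595, 0.9213)–(1.56, -1.595, 0.9213)  len=2.6613
  (v3,v7,v2) [++-] → (1.10132, 1.595, 0.9213)–(-1.56, 1.595, 0.9213)  len=2.6613
  (v2,v7,v6) [-+-] → (1.10132, 1.595, 0.9213)–(1.56, 1.595, 0.9213)  len=0.4587
  (v6,v5,v4) [-+-] → (1.56, -1.12603, 0.9213)–(1.56, -1.595, 0.9213)  len=0.4690
  (v7,v5,v6) [++-] → (1.56, -1.12603, 0.9213)–(1.56, 1.595, 0.9213)  len=2.7210

Chained into 1 loop(s):
  loop 1: 8 segments, perimeter = 12.6200
Total perimeter = 12.620

loops=1 perimeter=12.620


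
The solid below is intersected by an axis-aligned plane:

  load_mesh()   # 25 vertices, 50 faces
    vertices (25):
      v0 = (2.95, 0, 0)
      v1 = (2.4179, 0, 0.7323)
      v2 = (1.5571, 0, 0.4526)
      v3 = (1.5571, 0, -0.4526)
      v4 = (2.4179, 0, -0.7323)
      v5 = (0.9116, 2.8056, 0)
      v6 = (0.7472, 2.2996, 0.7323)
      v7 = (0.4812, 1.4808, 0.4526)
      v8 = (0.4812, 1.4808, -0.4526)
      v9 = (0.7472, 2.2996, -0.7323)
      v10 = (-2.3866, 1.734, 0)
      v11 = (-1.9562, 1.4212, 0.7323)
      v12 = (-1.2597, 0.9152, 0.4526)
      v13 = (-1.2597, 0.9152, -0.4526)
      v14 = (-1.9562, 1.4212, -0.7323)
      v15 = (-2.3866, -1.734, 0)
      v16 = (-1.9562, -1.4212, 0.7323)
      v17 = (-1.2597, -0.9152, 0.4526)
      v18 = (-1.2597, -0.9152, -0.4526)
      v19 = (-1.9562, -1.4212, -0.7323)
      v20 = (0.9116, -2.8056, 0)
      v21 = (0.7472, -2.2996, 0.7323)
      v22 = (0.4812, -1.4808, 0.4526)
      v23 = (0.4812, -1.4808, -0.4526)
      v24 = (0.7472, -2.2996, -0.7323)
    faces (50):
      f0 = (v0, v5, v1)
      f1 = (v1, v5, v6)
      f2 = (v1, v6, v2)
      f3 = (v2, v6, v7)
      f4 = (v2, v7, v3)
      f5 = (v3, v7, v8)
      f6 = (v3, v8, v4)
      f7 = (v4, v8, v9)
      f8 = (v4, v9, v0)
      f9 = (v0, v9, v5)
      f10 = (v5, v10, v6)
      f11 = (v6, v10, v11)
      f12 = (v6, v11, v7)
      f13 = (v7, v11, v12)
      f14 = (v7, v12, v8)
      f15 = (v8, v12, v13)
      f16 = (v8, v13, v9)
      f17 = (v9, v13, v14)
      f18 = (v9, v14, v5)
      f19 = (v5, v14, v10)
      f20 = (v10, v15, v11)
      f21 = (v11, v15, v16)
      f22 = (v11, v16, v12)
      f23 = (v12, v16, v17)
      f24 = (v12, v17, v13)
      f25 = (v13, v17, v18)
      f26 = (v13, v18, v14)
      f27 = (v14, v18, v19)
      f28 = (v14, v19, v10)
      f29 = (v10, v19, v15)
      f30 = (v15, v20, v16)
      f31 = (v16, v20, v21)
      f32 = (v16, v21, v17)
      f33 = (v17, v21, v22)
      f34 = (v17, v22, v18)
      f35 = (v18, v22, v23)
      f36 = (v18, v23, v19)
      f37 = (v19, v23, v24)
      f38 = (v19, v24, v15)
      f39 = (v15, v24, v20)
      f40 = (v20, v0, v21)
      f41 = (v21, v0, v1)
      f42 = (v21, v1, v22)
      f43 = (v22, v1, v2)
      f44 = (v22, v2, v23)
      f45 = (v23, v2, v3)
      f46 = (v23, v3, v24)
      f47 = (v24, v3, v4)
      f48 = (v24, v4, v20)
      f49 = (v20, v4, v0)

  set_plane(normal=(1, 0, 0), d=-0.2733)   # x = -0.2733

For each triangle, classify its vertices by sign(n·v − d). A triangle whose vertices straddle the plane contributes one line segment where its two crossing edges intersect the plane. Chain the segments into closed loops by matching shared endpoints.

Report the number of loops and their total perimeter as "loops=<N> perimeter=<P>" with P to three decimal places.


loops=2 perimeter=8.390

Straddling triangles (20 of 50):
  (v5,v10,v6) [+-+] → (-0.2733, 2.42062, 0)–(-0.2733, 2.11542, 0.493832)  len=0.5805
  (v6,v10,v11) [+--] → (-0.2733, 2.11542, 0.493832)–(-0.2733, 1.96801, 0.7323)  len=0.2803
  (v6,v11,v7) [+-+] → (-0.2733, 1.96801, 0.7323)–(-0.2733, 1.46235, 0.539181)  len=0.5413
  (v7,v11,v12) [+--] → (-0.2733, 1.46235, 0.539181)–(-0.2733, 1.23567, 0.4526)  len=0.2427
  (v7,v12,v8) [+-+] → (-0.2733, 1.23567, 0.4526)–(-0.2733, 1.23567, -0.0602895)  len=0.5129
  (v8,v12,v13) [+--] → (-0.2733, 1.23567, -0.0602895)–(-0.2733, 1.23567, -0.4526)  len=0.3923
  (v8,v13,v9) [+-+] → (-0.2733, 1.23567, -0.4526)–(-0.2733, 1.59564, -0.590074)  len=0.3853
  (v9,v13,v14) [+--] → (-0.2733, 1.59564, -0.590074)–(-0.2733, 1.96801, -0.7323)  len=0.3986
  (v9,v14,v5) [+-+] → (-0.2733, 1.96801, -0.7323)–(-0.2733, 2.2336, -0.302567)  len=0.5052
  (v5,v14,v10) [+--] → (-0.2733, 2.2336, -0.302567)–(-0.2733, 2.42062, 0)  len=0.3557
  (v15,v20,v16) [-+-] → (-0.2733, -2.42062, 0)–(-0.2733, -2.2336, 0.302567)  len=0.3557
  (v16,v20,v21) [-++] → (-0.2733, -2.2336, 0.302567)–(-0.2733, -1.96801, 0.7323)  len=0.5052
  (v16,v21,v17) [-+-] → (-0.2733, -1.96801, 0.7323)–(-0.2733, -1.59564, 0.590074)  len=0.3986
  (v17,v21,v22) [-++] → (-0.2733, -1.59564, 0.590074)–(-0.2733, -1.23567, 0.4526)  len=0.3853
  (v17,v22,v18) [-+-] → (-0.2733, -1.23567, 0.4526)–(-0.2733, -1.23567, 0.0602895)  len=0.3923
  (v18,v22,v23) [-++] → (-0.2733, -1.23567, 0.0602895)–(-0.2733, -1.23567, -0.4526)  len=0.5129
  (v18,v23,v19) [-+-] → (-0.2733, -1.23567, -0.4526)–(-0.2733, -1.46235, -0.539181)  len=0.2427
  (v19,v23,v24) [-++] → (-0.2733, -1.46235, -0.539181)–(-0.2733, -1.96801, -0.7323)  len=0.5413
  (v19,v24,v15) [-+-] → (-0.2733, -1.96801, -0.7323)–(-0.2733, -2.11542, -0.493832)  len=0.2803
  (v15,v24,v20) [-++] → (-0.2733, -2.11542, -0.493832)–(-0.2733, -2.42062, 0)  len=0.5805

Chained into 2 loop(s):
  loop 1: 10 segments, perimeter = 4.1948
  loop 2: 10 segments, perimeter = 4.1948
Total perimeter = 8.390


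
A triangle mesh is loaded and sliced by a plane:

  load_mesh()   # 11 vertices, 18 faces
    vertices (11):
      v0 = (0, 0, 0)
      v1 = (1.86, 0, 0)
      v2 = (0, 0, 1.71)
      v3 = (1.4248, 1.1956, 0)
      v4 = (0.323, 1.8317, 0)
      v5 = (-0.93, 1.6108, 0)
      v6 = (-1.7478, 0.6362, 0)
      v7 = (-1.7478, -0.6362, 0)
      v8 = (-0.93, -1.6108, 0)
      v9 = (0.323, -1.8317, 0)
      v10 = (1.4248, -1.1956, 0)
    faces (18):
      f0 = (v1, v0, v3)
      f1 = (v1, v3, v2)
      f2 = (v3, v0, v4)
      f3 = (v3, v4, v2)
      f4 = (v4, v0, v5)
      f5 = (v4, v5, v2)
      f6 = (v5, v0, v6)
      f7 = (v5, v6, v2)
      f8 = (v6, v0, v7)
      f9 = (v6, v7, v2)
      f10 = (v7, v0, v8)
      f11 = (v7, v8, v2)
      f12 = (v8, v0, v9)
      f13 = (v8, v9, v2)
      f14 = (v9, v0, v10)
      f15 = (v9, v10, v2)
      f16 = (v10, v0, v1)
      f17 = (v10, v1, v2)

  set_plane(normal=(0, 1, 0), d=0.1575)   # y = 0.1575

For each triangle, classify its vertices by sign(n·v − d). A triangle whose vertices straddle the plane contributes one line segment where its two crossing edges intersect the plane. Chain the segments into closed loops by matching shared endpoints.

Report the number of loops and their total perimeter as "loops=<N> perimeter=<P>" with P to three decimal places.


loops=1 perimeter=8.310

Straddling triangles (10 of 18):
  (v1,v0,v3) [--+] → (0.187693, 0.1575, 0)–(1.80267, 0.1575, 0)  len=1.6150
  (v1,v3,v2) [-+-] → (1.80267, 0.1575, 0)–(0.187693, 0.1575, 1.48474)  len=2.1938
  (v3,v0,v4) [+-+] → (0.187693, 0.1575, 0)–(0.0277734, 0.1575, 0)  len=0.1599
  (v3,v4,v2) [++-] → (0.0277734, 0.1575, 1.56296)–(0.187693, 0.1575, 1.48474)  len=0.1780
  (v4,v0,v5) [+-+] → (0.0277734, 0.1575, 0)–(-0.0909331, 0.1575, 0)  len=0.1187
  (v4,v5,v2) [++-] → (-0.0909331, 0.1575, 1.5428)–(0.0277734, 0.1575, 1.56296)  len=0.1204
  (v5,v0,v6) [+-+] → (-0.0909331, 0.1575, 0)–(-0.432692, 0.1575, 0)  len=0.3418
  (v5,v6,v2) [++-] → (-0.432692, 0.1575, 1.28667)–(-0.0909331, 0.1575, 1.5428)  len=0.4271
  (v6,v0,v7) [+--] → (-0.432692, 0.1575, 0)–(-1.7478, 0.1575, 0)  len=1.3151
  (v6,v7,v2) [+--] → (-1.7478, 0.1575, 0)–(-0.432692, 0.1575, 1.28667)  len=1.8398

Chained into 1 loop(s):
  loop 1: 10 segments, perimeter = 8.3096
Total perimeter = 8.310


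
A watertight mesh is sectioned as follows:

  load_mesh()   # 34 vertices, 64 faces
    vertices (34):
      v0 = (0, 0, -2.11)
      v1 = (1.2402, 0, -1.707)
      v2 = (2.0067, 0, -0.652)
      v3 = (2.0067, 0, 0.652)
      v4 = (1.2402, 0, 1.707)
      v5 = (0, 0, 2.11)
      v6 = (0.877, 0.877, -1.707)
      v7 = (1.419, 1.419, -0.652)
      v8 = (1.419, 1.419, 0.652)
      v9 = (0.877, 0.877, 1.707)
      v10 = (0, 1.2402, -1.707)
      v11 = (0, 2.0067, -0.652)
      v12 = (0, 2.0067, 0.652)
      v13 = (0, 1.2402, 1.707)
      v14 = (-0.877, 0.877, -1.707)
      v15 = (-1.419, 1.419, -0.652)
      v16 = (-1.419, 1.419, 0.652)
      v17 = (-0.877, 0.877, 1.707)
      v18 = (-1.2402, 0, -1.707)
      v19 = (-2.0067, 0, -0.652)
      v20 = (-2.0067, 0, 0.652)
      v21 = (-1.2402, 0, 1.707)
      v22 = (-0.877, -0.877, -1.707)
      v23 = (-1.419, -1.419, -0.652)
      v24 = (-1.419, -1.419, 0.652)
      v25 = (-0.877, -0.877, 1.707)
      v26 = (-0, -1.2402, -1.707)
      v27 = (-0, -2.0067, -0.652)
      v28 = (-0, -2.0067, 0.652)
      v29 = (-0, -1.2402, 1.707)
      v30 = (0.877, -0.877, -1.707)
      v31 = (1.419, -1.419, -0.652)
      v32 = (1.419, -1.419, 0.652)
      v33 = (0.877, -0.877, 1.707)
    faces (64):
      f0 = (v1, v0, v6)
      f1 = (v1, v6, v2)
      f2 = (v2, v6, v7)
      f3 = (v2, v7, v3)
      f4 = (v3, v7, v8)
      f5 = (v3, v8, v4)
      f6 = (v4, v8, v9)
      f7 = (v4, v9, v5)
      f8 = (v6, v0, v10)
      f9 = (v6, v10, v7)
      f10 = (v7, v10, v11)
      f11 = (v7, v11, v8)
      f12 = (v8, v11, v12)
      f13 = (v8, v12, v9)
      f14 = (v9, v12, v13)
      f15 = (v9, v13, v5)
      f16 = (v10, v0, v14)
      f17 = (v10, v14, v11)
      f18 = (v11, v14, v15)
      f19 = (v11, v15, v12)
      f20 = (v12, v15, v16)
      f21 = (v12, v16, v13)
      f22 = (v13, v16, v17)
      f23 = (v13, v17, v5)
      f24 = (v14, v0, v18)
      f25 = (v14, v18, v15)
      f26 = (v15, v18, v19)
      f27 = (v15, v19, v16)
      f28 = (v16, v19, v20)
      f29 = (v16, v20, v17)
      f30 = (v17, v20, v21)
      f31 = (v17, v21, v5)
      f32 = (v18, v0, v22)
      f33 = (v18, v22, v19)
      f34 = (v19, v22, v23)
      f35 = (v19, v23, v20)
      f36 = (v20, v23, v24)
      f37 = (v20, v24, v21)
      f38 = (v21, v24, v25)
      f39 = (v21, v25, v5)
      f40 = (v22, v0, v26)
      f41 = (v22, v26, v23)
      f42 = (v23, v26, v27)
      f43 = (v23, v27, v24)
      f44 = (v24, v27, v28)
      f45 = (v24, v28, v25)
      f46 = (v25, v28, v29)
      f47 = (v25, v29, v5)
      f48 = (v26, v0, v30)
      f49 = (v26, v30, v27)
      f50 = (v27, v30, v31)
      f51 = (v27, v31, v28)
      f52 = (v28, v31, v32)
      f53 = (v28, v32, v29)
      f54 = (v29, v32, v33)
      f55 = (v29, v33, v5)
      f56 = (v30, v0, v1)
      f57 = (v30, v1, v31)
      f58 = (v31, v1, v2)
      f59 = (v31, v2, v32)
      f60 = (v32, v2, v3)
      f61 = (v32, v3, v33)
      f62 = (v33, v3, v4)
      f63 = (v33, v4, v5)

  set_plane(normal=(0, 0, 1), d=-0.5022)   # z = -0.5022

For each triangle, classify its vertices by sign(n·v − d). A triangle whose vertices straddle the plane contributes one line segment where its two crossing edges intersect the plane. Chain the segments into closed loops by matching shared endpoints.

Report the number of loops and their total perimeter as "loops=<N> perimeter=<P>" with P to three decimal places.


loops=1 perimeter=12.287

Straddling triangles (16 of 64):
  (v2,v7,v3) [--+] → (1.48651, 1.25599, -0.5022)–(2.0067, 0, -0.5022)  len=1.3594
  (v3,v7,v8) [+-+] → (1.48651, 1.25599, -0.5022)–(1.419, 1.419, -0.5022)  len=0.1764
  (v7,v11,v8) [--+] → (0.163011, 1.93919, -0.5022)–(1.419, 1.419, -0.5022)  len=1.3594
  (v8,v11,v12) [+-+] → (0.163011, 1.93919, -0.5022)–(0, 2.0067, -0.5022)  len=0.1764
  (v11,v15,v12) [--+] → (-1.25599, 1.48651, -0.5022)–(0, 2.0067, -0.5022)  len=1.3594
  (v12,v15,v16) [+-+] → (-1.25599, 1.48651, -0.5022)–(-1.419, 1.419, -0.5022)  len=0.1764
  (v15,v19,v16) [--+] → (-1.93919, 0.163011, -0.5022)–(-1.419, 1.419, -0.5022)  len=1.3594
  (v16,v19,v20) [+-+] → (-1.93919, 0.163011, -0.5022)–(-2.0067, 0, -0.5022)  len=0.1764
  (v19,v23,v20) [--+] → (-1.48651, -1.25599, -0.5022)–(-2.0067, 0, -0.5022)  len=1.3594
  (v20,v23,v24) [+-+] → (-1.48651, -1.25599, -0.5022)–(-1.419, -1.419, -0.5022)  len=0.1764
  (v23,v27,v24) [--+] → (-0.163011, -1.93919, -0.5022)–(-1.419, -1.419, -0.5022)  len=1.3594
  (v24,v27,v28) [+-+] → (-0.163011, -1.93919, -0.5022)–(0, -2.0067, -0.5022)  len=0.1764
  (v27,v31,v28) [--+] → (1.25599, -1.48651, -0.5022)–(0, -2.0067, -0.5022)  len=1.3594
  (v28,v31,v32) [+-+] → (1.25599, -1.48651, -0.5022)–(1.419, -1.419, -0.5022)  len=0.1764
  (v31,v2,v32) [--+] → (1.93919, -0.163011, -0.5022)–(1.419, -1.419, -0.5022)  len=1.3594
  (v32,v2,v3) [+-+] → (1.93919, -0.163011, -0.5022)–(2.0067, 0, -0.5022)  len=0.1764

Chained into 1 loop(s):
  loop 1: 16 segments, perimeter = 12.2871
Total perimeter = 12.287
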